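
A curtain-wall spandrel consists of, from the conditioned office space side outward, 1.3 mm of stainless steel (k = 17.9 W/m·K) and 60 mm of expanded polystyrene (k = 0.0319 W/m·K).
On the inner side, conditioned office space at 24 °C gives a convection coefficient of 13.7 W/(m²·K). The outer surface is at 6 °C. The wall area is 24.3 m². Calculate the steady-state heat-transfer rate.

Q ≈ 224 W

Series thermal resistances:
R_inner film = 1/(h_i·A) = 1/(13.7×24.3) = 0.003004 K/W
R_stainless steel = L/(kA) = 0.0013/(17.9×24.3) = 2.989×10^-6 K/W
R_expanded polystyrene = L/(kA) = 0.06/(0.0319×24.3) = 0.0774 K/W
R_total = 0.08041 K/W
Q = ΔT / R_total = 18 / 0.08041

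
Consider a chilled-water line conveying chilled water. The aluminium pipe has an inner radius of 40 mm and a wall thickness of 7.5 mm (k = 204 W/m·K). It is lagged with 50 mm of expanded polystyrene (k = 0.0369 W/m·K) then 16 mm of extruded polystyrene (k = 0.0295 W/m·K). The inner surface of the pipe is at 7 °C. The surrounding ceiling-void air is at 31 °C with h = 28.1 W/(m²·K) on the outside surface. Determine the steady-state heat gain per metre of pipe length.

Cylindrical conduction, so R = ln(r₂/r₁)/(2πkL) per layer, in series:
R_aluminium pipe wall = ln(47.5/40)/(2π×204×1) = 1.341×10^-4 K/W
R_expanded polystyrene = ln(97.5/47.5)/(2π×0.0369×1) = 3.102 K/W
R_extruded polystyrene = ln(113.5/97.5)/(2π×0.0295×1) = 0.8198 K/W
R_outer film = 1/(h_o·2πr_oL) = 1/(28.1×2π×0.1135×1) = 0.0499 K/W
R_total = 3.971 K/W
Q = ΔT/R_total = 24/3.971

q′ ≈ 6.04 W/m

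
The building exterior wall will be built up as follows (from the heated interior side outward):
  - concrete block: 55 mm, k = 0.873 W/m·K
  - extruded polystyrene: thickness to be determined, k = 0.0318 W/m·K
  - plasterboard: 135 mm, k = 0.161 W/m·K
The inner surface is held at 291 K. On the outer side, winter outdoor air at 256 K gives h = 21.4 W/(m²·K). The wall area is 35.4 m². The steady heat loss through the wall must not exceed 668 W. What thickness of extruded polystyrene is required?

L ≈ 28.8 mm

Thermal resistances in series:
R_concrete block = L/(kA) = 0.055/(0.873×35.4) = 0.00178 K/W
R_plasterboard = L/(kA) = 0.135/(0.161×35.4) = 0.02369 K/W
R_outer film = 1/(h_o·A) = 1/(21.4×35.4) = 0.00132 K/W
Sum of the known resistances R_other = 0.02679 K/W
Required total resistance R_tot = ΔT/Q_allow = 35/668 = 0.0524 K/W
R_extruded polystyrene = R_tot − R_other = 0.02561 K/W
L = R·k·A = 0.02561×0.0318×35.4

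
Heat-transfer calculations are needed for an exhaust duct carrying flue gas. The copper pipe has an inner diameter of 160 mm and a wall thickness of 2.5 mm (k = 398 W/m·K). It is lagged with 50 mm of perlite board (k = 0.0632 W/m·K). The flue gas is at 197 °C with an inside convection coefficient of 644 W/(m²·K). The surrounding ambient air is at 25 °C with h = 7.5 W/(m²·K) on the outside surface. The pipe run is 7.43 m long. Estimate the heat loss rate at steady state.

Q ≈ 942 W

Cylindrical conduction, so R = ln(r₂/r₁)/(2πkL) per layer, in series:
R_inner film = 1/(h_i·2πr₁L) = 1/(644×2π×0.08×7.43) = 4.158×10^-4 K/W
R_copper pipe wall = ln(82.5/80)/(2π×398×7.43) = 1.656×10^-6 K/W
R_perlite board = ln(132.5/82.5)/(2π×0.0632×7.43) = 0.1606 K/W
R_outer film = 1/(h_o·2πr_oL) = 1/(7.5×2π×0.1325×7.43) = 0.02156 K/W
R_total = 0.1826 K/W
Q = ΔT/R_total = 172/0.1826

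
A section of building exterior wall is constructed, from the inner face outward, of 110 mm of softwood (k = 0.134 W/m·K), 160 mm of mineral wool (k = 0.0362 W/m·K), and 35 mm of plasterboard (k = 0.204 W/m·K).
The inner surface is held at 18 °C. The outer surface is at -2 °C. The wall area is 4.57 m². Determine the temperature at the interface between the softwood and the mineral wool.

T ≈ 15 °C

Model the wall as resistances in series:
R_softwood = L/(kA) = 0.11/(0.134×4.57) = 0.1796 K/W
R_mineral wool = L/(kA) = 0.16/(0.0362×4.57) = 0.9672 K/W
R_plasterboard = L/(kA) = 0.035/(0.204×4.57) = 0.03754 K/W
R_total = 1.184 K/W;  Q = ΔT/R_total = 20/1.184 = 16.89 W
T_interface = T_inner − Q·ΣR(inner→interface) = 18 − 16.9×0.1796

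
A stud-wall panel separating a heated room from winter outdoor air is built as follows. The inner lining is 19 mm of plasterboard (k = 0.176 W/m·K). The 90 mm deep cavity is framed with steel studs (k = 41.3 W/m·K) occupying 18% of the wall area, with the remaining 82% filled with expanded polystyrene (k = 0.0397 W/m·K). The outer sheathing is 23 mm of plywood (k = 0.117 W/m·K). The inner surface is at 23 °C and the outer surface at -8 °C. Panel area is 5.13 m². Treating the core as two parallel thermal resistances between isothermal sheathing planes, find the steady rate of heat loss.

Q ≈ 502 W

Sheathing layers in series; stud and cavity paths in parallel between them.
R_inner = 0.019/(0.176×5.13) = 0.02104 K/W
R_stud  = 0.09/(41.3×0.18×5.13) = 0.00236 K/W
R_cav   = 0.09/(0.0397×0.82×5.13) = 0.5389 K/W
1/R_core = 1/R_stud + 1/R_cav → R_core = 0.00235 K/W
R_outer = 0.023/(0.117×5.13) = 0.03832 K/W
R_total = 0.06171 K/W
Q = ΔT/R_total = 31/0.06171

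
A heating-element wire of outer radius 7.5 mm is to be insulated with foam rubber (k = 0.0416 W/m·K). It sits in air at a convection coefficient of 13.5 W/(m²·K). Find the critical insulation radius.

r_cr ≈ 3.08 mm

For a cylinder r_cr = k/h = 0.0416/13.5
r_cr = 3.08 mm; since the bare radius (7.5 mm) is above r_cr, any added insulation will reduce heat loss.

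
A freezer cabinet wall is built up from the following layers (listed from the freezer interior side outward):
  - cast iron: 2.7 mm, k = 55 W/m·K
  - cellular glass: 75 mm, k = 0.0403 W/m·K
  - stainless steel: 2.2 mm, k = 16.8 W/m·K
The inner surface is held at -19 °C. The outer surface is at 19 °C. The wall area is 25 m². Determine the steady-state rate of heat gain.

Model the wall as resistances in series:
R_cast iron = L/(kA) = 0.0027/(55×25) = 1.964×10^-6 K/W
R_cellular glass = L/(kA) = 0.075/(0.0403×25) = 0.07444 K/W
R_stainless steel = L/(kA) = 0.0022/(16.8×25) = 5.238×10^-6 K/W
R_total = 0.07445 K/W
Q = ΔT / R_total = 38 / 0.07445

Q ≈ 510 W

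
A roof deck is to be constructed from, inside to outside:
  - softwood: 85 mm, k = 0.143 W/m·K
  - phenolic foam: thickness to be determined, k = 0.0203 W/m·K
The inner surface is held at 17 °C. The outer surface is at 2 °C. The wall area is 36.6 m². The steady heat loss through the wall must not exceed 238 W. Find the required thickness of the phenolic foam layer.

Treating each layer as a thermal resistance in series:
R_softwood = L/(kA) = 0.085/(0.143×36.6) = 0.01624 K/W
Sum of the known resistances R_other = 0.01624 K/W
Required total resistance R_tot = ΔT/Q_allow = 15/238 = 0.06303 K/W
R_phenolic foam = R_tot − R_other = 0.04678 K/W
L = R·k·A = 0.04678×0.0203×36.6

L ≈ 34.8 mm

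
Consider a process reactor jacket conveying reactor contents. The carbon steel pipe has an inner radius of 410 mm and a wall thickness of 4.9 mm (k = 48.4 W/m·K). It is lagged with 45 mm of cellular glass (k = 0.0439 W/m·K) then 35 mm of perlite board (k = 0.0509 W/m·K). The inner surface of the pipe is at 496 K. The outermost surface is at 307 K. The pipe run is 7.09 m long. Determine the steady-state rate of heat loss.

Radial resistances (cylindrical: R_cond = ln(r_o/r_i)/(2πkL), R_conv = 1/(h·2πrL)):
R_carbon steel pipe wall = ln(414.9/410)/(2π×48.4×7.09) = 5.51×10^-6 K/W
R_cellular glass = ln(459.9/414.9)/(2π×0.0439×7.09) = 0.05265 K/W
R_perlite board = ln(494.9/459.9)/(2π×0.0509×7.09) = 0.03235 K/W
R_total = 0.08501 K/W
Q = ΔT/R_total = 189/0.08501

Q ≈ 2220 W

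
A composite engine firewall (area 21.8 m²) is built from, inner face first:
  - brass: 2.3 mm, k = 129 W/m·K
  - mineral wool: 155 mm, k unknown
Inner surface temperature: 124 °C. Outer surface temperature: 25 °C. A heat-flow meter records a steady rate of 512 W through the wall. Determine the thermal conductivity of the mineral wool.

k ≈ 0.0368 W/(m·K)

Treating each layer as a thermal resistance in series:
R_brass = L/(kA) = 0.0023/(129×21.8) = 8.179×10^-7 K/W
Sum of known resistances R_other = 8.179×10^-7 K/W
Total R = ΔT/Q = 99/512 = 0.1934 K/W
R_mineral wool = R_total − R_other = 0.1934 K/W
k = L/(R·A) = 0.155/(0.1934×21.8)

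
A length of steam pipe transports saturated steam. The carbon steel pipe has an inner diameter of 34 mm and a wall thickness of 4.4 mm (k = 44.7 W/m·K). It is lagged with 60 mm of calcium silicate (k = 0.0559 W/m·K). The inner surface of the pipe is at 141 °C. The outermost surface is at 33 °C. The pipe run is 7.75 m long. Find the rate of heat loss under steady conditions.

Radial resistances (cylindrical: R_cond = ln(r_o/r_i)/(2πkL), R_conv = 1/(h·2πrL)):
R_carbon steel pipe wall = ln(21.4/17)/(2π×44.7×7.75) = 1.057×10^-4 K/W
R_calcium silicate = ln(81.4/21.4)/(2π×0.0559×7.75) = 0.4908 K/W
R_total = 0.4909 K/W
Q = ΔT/R_total = 108/0.4909

Q ≈ 220 W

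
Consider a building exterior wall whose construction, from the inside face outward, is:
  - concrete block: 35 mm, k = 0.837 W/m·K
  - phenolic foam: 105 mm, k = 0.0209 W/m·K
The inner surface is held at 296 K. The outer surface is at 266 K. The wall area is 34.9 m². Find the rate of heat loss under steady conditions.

Q ≈ 207 W

Model the wall as resistances in series:
R_concrete block = L/(kA) = 0.035/(0.837×34.9) = 0.001198 K/W
R_phenolic foam = L/(kA) = 0.105/(0.0209×34.9) = 0.144 K/W
R_total = 0.1452 K/W
Q = ΔT / R_total = 30 / 0.1452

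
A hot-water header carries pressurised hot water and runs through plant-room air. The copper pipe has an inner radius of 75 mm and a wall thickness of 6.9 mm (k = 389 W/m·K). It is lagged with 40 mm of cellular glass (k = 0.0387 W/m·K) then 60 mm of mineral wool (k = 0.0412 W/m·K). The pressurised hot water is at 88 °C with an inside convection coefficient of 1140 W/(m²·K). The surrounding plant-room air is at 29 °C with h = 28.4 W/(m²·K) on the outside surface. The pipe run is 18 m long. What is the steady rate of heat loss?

Q ≈ 330 W

Radial resistances (cylindrical: R_cond = ln(r_o/r_i)/(2πkL), R_conv = 1/(h·2πrL)):
R_inner film = 1/(h_i·2πr₁L) = 1/(1140×2π×0.075×18) = 1.034×10^-4 K/W
R_copper pipe wall = ln(81.9/75)/(2π×389×18) = 2×10^-6 K/W
R_cellular glass = ln(121.9/81.9)/(2π×0.0387×18) = 0.09086 K/W
R_mineral wool = ln(181.9/121.9)/(2π×0.0412×18) = 0.0859 K/W
R_outer film = 1/(h_o·2πr_oL) = 1/(28.4×2π×0.1819×18) = 0.001712 K/W
R_total = 0.1786 K/W
Q = ΔT/R_total = 59/0.1786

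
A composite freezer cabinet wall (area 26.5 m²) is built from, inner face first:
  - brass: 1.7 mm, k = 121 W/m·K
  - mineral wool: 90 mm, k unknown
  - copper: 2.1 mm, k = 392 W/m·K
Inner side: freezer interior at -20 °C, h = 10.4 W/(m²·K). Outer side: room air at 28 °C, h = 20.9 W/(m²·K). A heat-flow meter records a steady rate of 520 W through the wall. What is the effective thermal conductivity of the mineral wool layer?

Model the wall as resistances in series:
R_inner film = 1/(h_i·A) = 1/(10.4×26.5) = 0.003628 K/W
R_brass = L/(kA) = 0.0017/(121×26.5) = 5.302×10^-7 K/W
R_copper = L/(kA) = 0.0021/(392×26.5) = 2.022×10^-7 K/W
R_outer film = 1/(h_o·A) = 1/(20.9×26.5) = 0.001806 K/W
Sum of known resistances R_other = 0.005435 K/W
Total R = ΔT/Q = 48/520 = 0.09231 K/W
R_mineral wool = R_total − R_other = 0.08687 K/W
k = L/(R·A) = 0.09/(0.08687×26.5)

k ≈ 0.0391 W/(m·K)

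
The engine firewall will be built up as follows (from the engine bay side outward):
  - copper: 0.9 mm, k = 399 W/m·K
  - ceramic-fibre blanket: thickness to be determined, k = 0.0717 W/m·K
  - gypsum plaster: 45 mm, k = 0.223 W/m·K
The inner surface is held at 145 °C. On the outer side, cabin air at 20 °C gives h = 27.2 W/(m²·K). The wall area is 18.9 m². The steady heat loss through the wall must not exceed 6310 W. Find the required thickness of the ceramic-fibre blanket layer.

Using the resistance-network approach (series):
R_copper = L/(kA) = 0.0009/(399×18.9) = 1.193×10^-7 K/W
R_gypsum plaster = L/(kA) = 0.045/(0.223×18.9) = 0.01068 K/W
R_outer film = 1/(h_o·A) = 1/(27.2×18.9) = 0.001945 K/W
Sum of the known resistances R_other = 0.01262 K/W
Required total resistance R_tot = ΔT/Q_allow = 125/6310 = 0.01981 K/W
R_ceramic-fibre blanket = R_tot − R_other = 0.007188 K/W
L = R·k·A = 0.007188×0.0717×18.9

L ≈ 9.74 mm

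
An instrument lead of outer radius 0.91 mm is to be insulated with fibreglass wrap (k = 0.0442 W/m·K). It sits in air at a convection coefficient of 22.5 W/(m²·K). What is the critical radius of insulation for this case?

r_cr ≈ 1.96 mm

For a cylinder r_cr = k/h = 0.0442/22.5
r_cr = 1.96 mm; since the bare radius (0.91 mm) is below r_cr, adding a thin layer of insulation will *increase* heat loss.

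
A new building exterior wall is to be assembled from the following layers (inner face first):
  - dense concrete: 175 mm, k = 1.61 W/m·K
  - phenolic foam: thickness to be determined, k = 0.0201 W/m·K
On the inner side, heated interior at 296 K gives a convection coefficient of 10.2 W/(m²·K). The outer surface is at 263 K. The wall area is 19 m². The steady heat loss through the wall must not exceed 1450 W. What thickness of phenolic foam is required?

L ≈ 4.54 mm

Treating each layer as a thermal resistance in series:
R_inner film = 1/(h_i·A) = 1/(10.2×19) = 0.00516 K/W
R_dense concrete = L/(kA) = 0.175/(1.61×19) = 0.005721 K/W
Sum of the known resistances R_other = 0.01088 K/W
Required total resistance R_tot = ΔT/Q_allow = 33/1450 = 0.02276 K/W
R_phenolic foam = R_tot − R_other = 0.01188 K/W
L = R·k·A = 0.01188×0.0201×19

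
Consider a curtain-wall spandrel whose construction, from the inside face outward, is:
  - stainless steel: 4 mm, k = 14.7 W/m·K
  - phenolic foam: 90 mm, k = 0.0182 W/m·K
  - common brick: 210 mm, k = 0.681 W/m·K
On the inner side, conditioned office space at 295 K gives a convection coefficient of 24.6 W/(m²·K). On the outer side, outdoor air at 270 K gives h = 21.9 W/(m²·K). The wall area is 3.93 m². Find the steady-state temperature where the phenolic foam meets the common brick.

T ≈ 272 K

Thermal resistances in series:
R_inner film = 1/(h_i·A) = 1/(24.6×3.93) = 0.01034 K/W
R_stainless steel = L/(kA) = 0.004/(14.7×3.93) = 6.924×10^-5 K/W
R_phenolic foam = L/(kA) = 0.09/(0.0182×3.93) = 1.258 K/W
R_common brick = L/(kA) = 0.21/(0.681×3.93) = 0.07847 K/W
R_outer film = 1/(h_o·A) = 1/(21.9×3.93) = 0.01162 K/W
R_total = 1.359 K/W;  Q = ΔT/R_total = 25/1.359 = 18.4 W
T_interface = T_inner − Q·ΣR(inner→interface) = 295 − 18.4×1.269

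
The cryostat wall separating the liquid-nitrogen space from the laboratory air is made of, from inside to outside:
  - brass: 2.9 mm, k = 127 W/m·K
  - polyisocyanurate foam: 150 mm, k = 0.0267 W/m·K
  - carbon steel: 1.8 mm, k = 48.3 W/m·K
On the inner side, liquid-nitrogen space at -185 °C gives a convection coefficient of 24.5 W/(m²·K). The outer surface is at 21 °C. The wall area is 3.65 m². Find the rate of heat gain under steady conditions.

Q ≈ 133 W

Using the resistance-network approach (series):
R_inner film = 1/(h_i·A) = 1/(24.5×3.65) = 0.01118 K/W
R_brass = L/(kA) = 0.0029/(127×3.65) = 6.256×10^-6 K/W
R_polyisocyanurate foam = L/(kA) = 0.15/(0.0267×3.65) = 1.539 K/W
R_carbon steel = L/(kA) = 0.0018/(48.3×3.65) = 1.021×10^-5 K/W
R_total = 1.55 K/W
Q = ΔT / R_total = 206 / 1.55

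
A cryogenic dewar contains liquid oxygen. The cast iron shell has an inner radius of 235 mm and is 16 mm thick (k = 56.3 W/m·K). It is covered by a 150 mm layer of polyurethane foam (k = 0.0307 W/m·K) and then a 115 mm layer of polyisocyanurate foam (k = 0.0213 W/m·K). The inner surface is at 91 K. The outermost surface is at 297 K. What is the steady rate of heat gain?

For a spherical shell R = (1/r₁ − 1/r₂)/(4πk); film R = 1/(h·4πr²). In series:
R_cast iron shell = (1/0.235 − 1/0.251)/(4π×56.3) = 3.834×10^-4 K/W
R_polyurethane foam = (1/0.251 − 1/0.401)/(4π×0.0307) = 3.863 K/W
R_polyisocyanurate foam = (1/0.401 − 1/0.516)/(4π×0.0213) = 2.076 K/W
R_total = 5.94 K/W
Q = ΔT/R_total = 206/5.94

Q ≈ 34.7 W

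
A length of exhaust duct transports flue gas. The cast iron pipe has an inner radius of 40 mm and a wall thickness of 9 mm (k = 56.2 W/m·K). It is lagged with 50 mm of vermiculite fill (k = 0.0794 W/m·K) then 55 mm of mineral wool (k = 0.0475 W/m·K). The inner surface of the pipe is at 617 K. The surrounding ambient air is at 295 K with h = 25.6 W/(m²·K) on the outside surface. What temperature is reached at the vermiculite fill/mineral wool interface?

For a radial system each layer contributes R = ln(r_out/r_in)/(2πkL); films add R = 1/(hA).
R_cast iron pipe wall = ln(49/40)/(2π×56.2×1) = 5.747×10^-4 K/W
R_vermiculite fill = ln(99/49)/(2π×0.0794×1) = 1.41 K/W
R_mineral wool = ln(154/99)/(2π×0.0475×1) = 1.48 K/W
R_outer film = 1/(h_o·2πr_oL) = 1/(25.6×2π×0.154×1) = 0.04037 K/W
R_total = 2.931 K/W
Q = ΔT/R_total = 322/2.931
Q = 110 W/m
T_interface = T_inner − Q·ΣR(inner→interface) = 617 − 110×1.41

T ≈ 462 K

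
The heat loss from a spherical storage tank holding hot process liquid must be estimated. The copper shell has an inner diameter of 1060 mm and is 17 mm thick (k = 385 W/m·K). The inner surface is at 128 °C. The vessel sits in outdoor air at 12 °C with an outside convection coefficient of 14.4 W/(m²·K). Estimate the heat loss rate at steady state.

Q ≈ 6280 W

Each spherical layer contributes R = (1/r_i − 1/r_o)/(4πk):
R_copper shell = (1/0.53 − 1/0.547)/(4π×385) = 1.212×10^-5 K/W
R_outer film = 1/(h·4πr_o²) = 1/(14.4×4π×0.547²) = 0.01847 K/W
R_total = 0.01848 K/W
Q = ΔT/R_total = 116/0.01848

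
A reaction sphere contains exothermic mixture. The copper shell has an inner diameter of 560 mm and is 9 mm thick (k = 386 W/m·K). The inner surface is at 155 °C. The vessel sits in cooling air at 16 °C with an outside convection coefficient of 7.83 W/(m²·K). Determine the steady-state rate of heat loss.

Radial (spherical) resistances in series:
R_copper shell = (1/0.28 − 1/0.289)/(4π×386) = 2.293×10^-5 K/W
R_outer film = 1/(h·4πr_o²) = 1/(7.83×4π×0.289²) = 0.1217 K/W
R_total = 0.1217 K/W
Q = ΔT/R_total = 139/0.1217

Q ≈ 1140 W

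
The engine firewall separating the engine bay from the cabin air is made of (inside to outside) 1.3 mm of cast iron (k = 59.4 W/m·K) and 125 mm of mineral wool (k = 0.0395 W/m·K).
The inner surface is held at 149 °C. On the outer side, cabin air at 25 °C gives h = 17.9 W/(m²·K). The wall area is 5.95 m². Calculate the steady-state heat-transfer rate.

Using the resistance-network approach (series):
R_cast iron = L/(kA) = 0.0013/(59.4×5.95) = 3.678×10^-6 K/W
R_mineral wool = L/(kA) = 0.125/(0.0395×5.95) = 0.5319 K/W
R_outer film = 1/(h_o·A) = 1/(17.9×5.95) = 0.009389 K/W
R_total = 0.5413 K/W
Q = ΔT / R_total = 124 / 0.5413

Q ≈ 229 W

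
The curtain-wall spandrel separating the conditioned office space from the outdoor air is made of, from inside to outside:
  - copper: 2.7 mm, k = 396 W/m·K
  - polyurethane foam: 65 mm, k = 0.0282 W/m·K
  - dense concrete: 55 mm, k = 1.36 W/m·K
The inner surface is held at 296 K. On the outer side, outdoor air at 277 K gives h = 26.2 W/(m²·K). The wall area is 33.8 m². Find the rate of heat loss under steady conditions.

Using the resistance-network approach (series):
R_copper = L/(kA) = 0.0027/(396×33.8) = 2.017×10^-7 K/W
R_polyurethane foam = L/(kA) = 0.065/(0.0282×33.8) = 0.06819 K/W
R_dense concrete = L/(kA) = 0.055/(1.36×33.8) = 0.001196 K/W
R_outer film = 1/(h_o·A) = 1/(26.2×33.8) = 0.001129 K/W
R_total = 0.07052 K/W
Q = ΔT / R_total = 19 / 0.07052

Q ≈ 269 W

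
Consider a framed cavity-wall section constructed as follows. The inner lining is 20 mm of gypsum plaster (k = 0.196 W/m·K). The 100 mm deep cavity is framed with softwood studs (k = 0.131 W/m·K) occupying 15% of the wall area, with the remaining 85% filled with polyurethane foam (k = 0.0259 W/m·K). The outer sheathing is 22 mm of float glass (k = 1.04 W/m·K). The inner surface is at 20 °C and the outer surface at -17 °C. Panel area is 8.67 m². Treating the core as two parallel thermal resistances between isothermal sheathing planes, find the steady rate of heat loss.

Q ≈ 127 W

Sheathing layers in series; stud and cavity paths in parallel between them.
R_inner = 0.02/(0.196×8.67) = 0.01177 K/W
R_stud  = 0.1/(0.131×0.15×8.67) = 0.587 K/W
R_cav   = 0.1/(0.0259×0.85×8.67) = 0.5239 K/W
1/R_core = 1/R_stud + 1/R_cav → R_core = 0.2768 K/W
R_outer = 0.022/(1.04×8.67) = 0.00244 K/W
R_total = 0.291 K/W
Q = ΔT/R_total = 37/0.291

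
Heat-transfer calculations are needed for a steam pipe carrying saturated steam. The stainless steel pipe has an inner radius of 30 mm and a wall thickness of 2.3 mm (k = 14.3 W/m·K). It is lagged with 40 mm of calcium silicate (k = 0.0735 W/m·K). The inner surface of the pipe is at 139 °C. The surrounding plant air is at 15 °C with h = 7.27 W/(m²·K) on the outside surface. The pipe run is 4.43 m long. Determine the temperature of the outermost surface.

T ≈ 33.3 °C

For a radial system each layer contributes R = ln(r_out/r_in)/(2πkL); films add R = 1/(hA).
R_stainless steel pipe wall = ln(32.3/30)/(2π×14.3×4.43) = 1.856×10^-4 K/W
R_calcium silicate = ln(72.3/32.3)/(2π×0.0735×4.43) = 0.3939 K/W
R_outer film = 1/(h_o·2πr_oL) = 1/(7.27×2π×0.0723×4.43) = 0.06835 K/W
R_total = 0.4624 K/W
Q = ΔT/R_total = 124/0.4624
Q = 268 W
T_interface = T_inner − Q·ΣR(inner→interface) = 139 − 268×0.394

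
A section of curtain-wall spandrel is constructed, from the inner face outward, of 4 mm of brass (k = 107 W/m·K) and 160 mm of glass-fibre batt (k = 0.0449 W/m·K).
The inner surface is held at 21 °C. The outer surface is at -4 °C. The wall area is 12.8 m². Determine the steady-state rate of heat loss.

Series thermal resistances:
R_brass = L/(kA) = 0.004/(107×12.8) = 2.921×10^-6 K/W
R_glass-fibre batt = L/(kA) = 0.16/(0.0449×12.8) = 0.2784 K/W
R_total = 0.2784 K/W
Q = ΔT / R_total = 25 / 0.2784

Q ≈ 89.8 W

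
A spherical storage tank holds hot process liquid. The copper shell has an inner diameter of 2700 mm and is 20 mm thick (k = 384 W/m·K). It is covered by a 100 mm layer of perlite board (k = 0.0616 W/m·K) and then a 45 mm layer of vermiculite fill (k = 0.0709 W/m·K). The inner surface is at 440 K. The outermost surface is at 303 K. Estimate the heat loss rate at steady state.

For a spherical shell R = (1/r₁ − 1/r₂)/(4πk); film R = 1/(h·4πr²). In series:
R_copper shell = (1/1.35 − 1/1.37)/(4π×384) = 2.241×10^-6 K/W
R_perlite board = (1/1.37 − 1/1.47)/(4π×0.0616) = 0.06415 K/W
R_vermiculite fill = (1/1.47 − 1/1.515)/(4π×0.0709) = 0.02268 K/W
R_total = 0.08683 K/W
Q = ΔT/R_total = 137/0.08683

Q ≈ 1580 W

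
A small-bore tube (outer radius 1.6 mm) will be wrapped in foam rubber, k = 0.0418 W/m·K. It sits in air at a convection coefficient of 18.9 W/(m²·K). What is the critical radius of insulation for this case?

r_cr ≈ 2.21 mm

For a cylinder r_cr = k/h = 0.0418/18.9
r_cr = 2.21 mm; since the bare radius (1.6 mm) is below r_cr, adding a thin layer of insulation will *increase* heat loss.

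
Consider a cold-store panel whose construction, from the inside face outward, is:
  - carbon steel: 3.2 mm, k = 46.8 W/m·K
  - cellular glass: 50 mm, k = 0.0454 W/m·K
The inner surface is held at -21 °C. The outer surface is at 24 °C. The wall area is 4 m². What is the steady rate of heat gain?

Q ≈ 163 W

Using the resistance-network approach (series):
R_carbon steel = L/(kA) = 0.0032/(46.8×4) = 1.709×10^-5 K/W
R_cellular glass = L/(kA) = 0.05/(0.0454×4) = 0.2753 K/W
R_total = 0.2753 K/W
Q = ΔT / R_total = 45 / 0.2753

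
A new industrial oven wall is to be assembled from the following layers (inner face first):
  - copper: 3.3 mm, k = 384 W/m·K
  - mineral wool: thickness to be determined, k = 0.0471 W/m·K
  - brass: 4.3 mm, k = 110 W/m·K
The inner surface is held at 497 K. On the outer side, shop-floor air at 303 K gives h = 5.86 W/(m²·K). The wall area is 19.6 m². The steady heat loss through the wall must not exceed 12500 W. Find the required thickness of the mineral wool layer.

L ≈ 6.29 mm

Model the wall as resistances in series:
R_copper = L/(kA) = 0.0033/(384×19.6) = 4.385×10^-7 K/W
R_brass = L/(kA) = 0.0043/(110×19.6) = 1.994×10^-6 K/W
R_outer film = 1/(h_o·A) = 1/(5.86×19.6) = 0.008707 K/W
Sum of the known resistances R_other = 0.008709 K/W
Required total resistance R_tot = ΔT/Q_allow = 194/12500 = 0.01552 K/W
R_mineral wool = R_tot − R_other = 0.006811 K/W
L = R·k·A = 0.006811×0.0471×19.6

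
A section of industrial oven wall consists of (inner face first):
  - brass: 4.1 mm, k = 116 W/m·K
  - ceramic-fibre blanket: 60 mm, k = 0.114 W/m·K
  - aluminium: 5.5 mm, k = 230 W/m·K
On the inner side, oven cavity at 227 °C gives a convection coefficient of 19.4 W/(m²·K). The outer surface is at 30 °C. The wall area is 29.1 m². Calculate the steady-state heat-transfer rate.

Q ≈ 9920 W

Model the wall as resistances in series:
R_inner film = 1/(h_i·A) = 1/(19.4×29.1) = 0.001771 K/W
R_brass = L/(kA) = 0.0041/(116×29.1) = 1.215×10^-6 K/W
R_ceramic-fibre blanket = L/(kA) = 0.06/(0.114×29.1) = 0.01809 K/W
R_aluminium = L/(kA) = 0.0055/(230×29.1) = 8.218×10^-7 K/W
R_total = 0.01986 K/W
Q = ΔT / R_total = 197 / 0.01986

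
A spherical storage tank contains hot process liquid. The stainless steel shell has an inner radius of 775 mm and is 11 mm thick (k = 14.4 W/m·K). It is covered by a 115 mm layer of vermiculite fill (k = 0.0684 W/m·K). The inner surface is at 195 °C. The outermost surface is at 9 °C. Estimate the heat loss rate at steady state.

Radial (spherical) resistances in series:
R_stainless steel shell = (1/0.775 − 1/0.786)/(4π×14.4) = 9.979×10^-5 K/W
R_vermiculite fill = (1/0.786 − 1/0.901)/(4π×0.0684) = 0.1889 K/W
R_total = 0.189 K/W
Q = ΔT/R_total = 186/0.189

Q ≈ 984 W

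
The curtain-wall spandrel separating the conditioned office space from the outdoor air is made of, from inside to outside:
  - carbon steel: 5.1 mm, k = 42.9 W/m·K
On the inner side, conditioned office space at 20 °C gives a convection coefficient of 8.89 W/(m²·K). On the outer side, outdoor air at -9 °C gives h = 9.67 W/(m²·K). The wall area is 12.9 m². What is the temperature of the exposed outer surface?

Model the wall as resistances in series:
R_inner film = 1/(h_i·A) = 1/(8.89×12.9) = 0.00872 K/W
R_carbon steel = L/(kA) = 0.0051/(42.9×12.9) = 9.216×10^-6 K/W
R_outer film = 1/(h_o·A) = 1/(9.67×12.9) = 0.008016 K/W
R_total = 0.01675 K/W;  Q = ΔT/R_total = 29/0.01675 = 1732 W
T_interface = T_inner − Q·ΣR(inner→interface) = 20 − 1730×0.008729

T ≈ 4.88 °C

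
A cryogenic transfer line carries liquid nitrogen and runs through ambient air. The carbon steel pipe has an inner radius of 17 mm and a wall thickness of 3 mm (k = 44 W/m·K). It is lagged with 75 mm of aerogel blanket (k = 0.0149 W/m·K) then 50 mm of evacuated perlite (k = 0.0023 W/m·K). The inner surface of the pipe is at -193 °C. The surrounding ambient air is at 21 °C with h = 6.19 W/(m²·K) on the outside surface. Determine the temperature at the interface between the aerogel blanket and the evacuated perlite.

For a radial system each layer contributes R = ln(r_out/r_in)/(2πkL); films add R = 1/(hA).
R_carbon steel pipe wall = ln(20/17)/(2π×44×1) = 5.879×10^-4 K/W
R_aerogel blanket = ln(95/20)/(2π×0.0149×1) = 16.64 K/W
R_evacuated perlite = ln(145/95)/(2π×0.0023×1) = 29.26 K/W
R_outer film = 1/(h_o·2πr_oL) = 1/(6.19×2π×0.145×1) = 0.1773 K/W
R_total = 46.08 K/W
Q = ΔT/R_total = 214/46.08
Q = 4.64 W/m
T_interface = T_inner + Q·ΣR(inner→interface) = -193 + 4.64×16.64

T ≈ -116 °C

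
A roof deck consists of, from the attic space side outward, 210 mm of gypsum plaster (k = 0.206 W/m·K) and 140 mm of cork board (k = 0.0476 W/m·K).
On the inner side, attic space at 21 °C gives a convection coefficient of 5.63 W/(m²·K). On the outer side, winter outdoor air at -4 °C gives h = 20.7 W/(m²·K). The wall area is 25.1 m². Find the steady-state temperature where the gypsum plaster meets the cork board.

Treating each layer as a thermal resistance in series:
R_inner film = 1/(h_i·A) = 1/(5.63×25.1) = 0.007076 K/W
R_gypsum plaster = L/(kA) = 0.21/(0.206×25.1) = 0.04061 K/W
R_cork board = L/(kA) = 0.14/(0.0476×25.1) = 0.1172 K/W
R_outer film = 1/(h_o·A) = 1/(20.7×25.1) = 0.001925 K/W
R_total = 0.1668 K/W;  Q = ΔT/R_total = 25/0.1668 = 149.9 W
T_interface = T_inner − Q·ΣR(inner→interface) = 21 − 150×0.04769

T ≈ 13.9 °C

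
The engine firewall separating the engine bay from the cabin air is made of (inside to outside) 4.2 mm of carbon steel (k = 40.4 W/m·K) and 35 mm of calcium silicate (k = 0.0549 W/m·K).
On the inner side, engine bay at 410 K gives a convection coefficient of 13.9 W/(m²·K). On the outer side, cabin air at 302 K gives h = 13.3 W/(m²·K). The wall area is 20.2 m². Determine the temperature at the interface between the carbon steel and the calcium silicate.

Using the resistance-network approach (series):
R_inner film = 1/(h_i·A) = 1/(13.9×20.2) = 0.003562 K/W
R_carbon steel = L/(kA) = 0.0042/(40.4×20.2) = 5.147×10^-6 K/W
R_calcium silicate = L/(kA) = 0.035/(0.0549×20.2) = 0.03156 K/W
R_outer film = 1/(h_o·A) = 1/(13.3×20.2) = 0.003722 K/W
R_total = 0.03885 K/W;  Q = ΔT/R_total = 108/0.03885 = 2780 W
T_interface = T_inner − Q·ΣR(inner→interface) = 410 − 2780×0.003567

T ≈ 400 K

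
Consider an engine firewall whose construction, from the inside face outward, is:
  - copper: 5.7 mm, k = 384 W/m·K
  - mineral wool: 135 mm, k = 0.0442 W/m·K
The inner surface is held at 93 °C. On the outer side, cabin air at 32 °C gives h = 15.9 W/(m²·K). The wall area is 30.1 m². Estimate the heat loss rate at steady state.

Model the wall as resistances in series:
R_copper = L/(kA) = 0.0057/(384×30.1) = 4.931×10^-7 K/W
R_mineral wool = L/(kA) = 0.135/(0.0442×30.1) = 0.1015 K/W
R_outer film = 1/(h_o·A) = 1/(15.9×30.1) = 0.002089 K/W
R_total = 0.1036 K/W
Q = ΔT / R_total = 61 / 0.1036

Q ≈ 589 W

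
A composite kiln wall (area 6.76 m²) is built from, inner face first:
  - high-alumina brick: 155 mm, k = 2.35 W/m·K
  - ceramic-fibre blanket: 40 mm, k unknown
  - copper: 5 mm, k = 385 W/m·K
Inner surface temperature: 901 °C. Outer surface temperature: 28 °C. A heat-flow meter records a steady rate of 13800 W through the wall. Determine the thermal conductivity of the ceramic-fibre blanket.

k ≈ 0.111 W/(m·K)

Series thermal resistances:
R_high-alumina brick = L/(kA) = 0.155/(2.35×6.76) = 0.009757 K/W
R_copper = L/(kA) = 0.005/(385×6.76) = 1.921×10^-6 K/W
Sum of known resistances R_other = 0.009759 K/W
Total R = ΔT/Q = 873/13800 = 0.06326 K/W
R_ceramic-fibre blanket = R_total − R_other = 0.0535 K/W
k = L/(R·A) = 0.04/(0.0535×6.76)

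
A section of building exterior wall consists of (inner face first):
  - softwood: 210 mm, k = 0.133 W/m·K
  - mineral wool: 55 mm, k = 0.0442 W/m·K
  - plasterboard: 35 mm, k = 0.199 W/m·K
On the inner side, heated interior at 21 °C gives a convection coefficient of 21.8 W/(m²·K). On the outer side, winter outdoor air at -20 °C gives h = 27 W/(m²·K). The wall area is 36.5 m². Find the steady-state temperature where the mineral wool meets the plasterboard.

T ≈ -17.2 °C

Treating each layer as a thermal resistance in series:
R_inner film = 1/(h_i·A) = 1/(21.8×36.5) = 0.001257 K/W
R_softwood = L/(kA) = 0.21/(0.133×36.5) = 0.04326 K/W
R_mineral wool = L/(kA) = 0.055/(0.0442×36.5) = 0.03409 K/W
R_plasterboard = L/(kA) = 0.035/(0.199×36.5) = 0.004819 K/W
R_outer film = 1/(h_o·A) = 1/(27×36.5) = 0.001015 K/W
R_total = 0.08444 K/W;  Q = ΔT/R_total = 41/0.08444 = 485.5 W
T_interface = T_inner − Q·ΣR(inner→interface) = 21 − 486×0.07861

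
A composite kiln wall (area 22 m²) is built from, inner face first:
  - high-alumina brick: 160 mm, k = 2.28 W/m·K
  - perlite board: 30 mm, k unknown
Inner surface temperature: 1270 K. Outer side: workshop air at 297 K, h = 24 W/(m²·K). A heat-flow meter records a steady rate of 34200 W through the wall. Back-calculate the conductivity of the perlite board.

Thermal resistances in series:
R_high-alumina brick = L/(kA) = 0.16/(2.28×22) = 0.00319 K/W
R_outer film = 1/(h_o·A) = 1/(24×22) = 0.001894 K/W
Sum of known resistances R_other = 0.005084 K/W
Total R = ΔT/Q = 973/34200 = 0.02845 K/W
R_perlite board = R_total − R_other = 0.02337 K/W
k = L/(R·A) = 0.03/(0.02337×22)

k ≈ 0.0584 W/(m·K)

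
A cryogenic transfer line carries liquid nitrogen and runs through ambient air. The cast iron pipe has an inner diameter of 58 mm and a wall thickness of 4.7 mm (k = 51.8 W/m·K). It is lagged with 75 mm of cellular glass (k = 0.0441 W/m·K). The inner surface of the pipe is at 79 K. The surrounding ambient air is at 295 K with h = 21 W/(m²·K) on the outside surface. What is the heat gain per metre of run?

Per-layer cylindrical resistances, series-summed:
R_cast iron pipe wall = ln(33.7/29)/(2π×51.8×1) = 4.615×10^-4 K/W
R_cellular glass = ln(108.7/33.7)/(2π×0.0441×1) = 4.226 K/W
R_outer film = 1/(h_o·2πr_oL) = 1/(21×2π×0.1087×1) = 0.06972 K/W
R_total = 4.297 K/W
Q = ΔT/R_total = 216/4.297

q′ ≈ 50.3 W/m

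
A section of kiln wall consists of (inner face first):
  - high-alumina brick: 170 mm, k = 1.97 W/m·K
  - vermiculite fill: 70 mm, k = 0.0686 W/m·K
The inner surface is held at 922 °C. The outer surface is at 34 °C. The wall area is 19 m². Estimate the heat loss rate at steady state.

Using the resistance-network approach (series):
R_high-alumina brick = L/(kA) = 0.17/(1.97×19) = 0.004542 K/W
R_vermiculite fill = L/(kA) = 0.07/(0.0686×19) = 0.05371 K/W
R_total = 0.05825 K/W
Q = ΔT / R_total = 888 / 0.05825

Q ≈ 15200 W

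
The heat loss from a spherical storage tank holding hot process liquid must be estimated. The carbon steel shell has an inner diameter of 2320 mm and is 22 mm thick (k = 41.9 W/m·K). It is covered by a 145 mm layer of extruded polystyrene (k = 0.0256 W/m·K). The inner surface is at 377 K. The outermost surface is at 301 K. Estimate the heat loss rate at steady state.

Each spherical layer contributes R = (1/r_i − 1/r_o)/(4πk):
R_carbon steel shell = (1/1.16 − 1/1.182)/(4π×41.9) = 3.047×10^-5 K/W
R_extruded polystyrene = (1/1.182 − 1/1.327)/(4π×0.0256) = 0.2874 K/W
R_total = 0.2874 K/W
Q = ΔT/R_total = 76/0.2874

Q ≈ 264 W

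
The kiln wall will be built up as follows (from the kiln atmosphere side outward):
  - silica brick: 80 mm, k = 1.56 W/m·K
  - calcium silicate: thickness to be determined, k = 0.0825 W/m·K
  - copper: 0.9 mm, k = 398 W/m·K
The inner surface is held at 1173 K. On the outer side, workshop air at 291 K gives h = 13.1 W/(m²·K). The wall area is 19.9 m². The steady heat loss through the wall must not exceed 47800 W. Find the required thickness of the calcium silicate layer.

Thermal resistances in series:
R_silica brick = L/(kA) = 0.08/(1.56×19.9) = 0.002577 K/W
R_copper = L/(kA) = 0.0009/(398×19.9) = 1.136×10^-7 K/W
R_outer film = 1/(h_o·A) = 1/(13.1×19.9) = 0.003836 K/W
Sum of the known resistances R_other = 0.006413 K/W
Required total resistance R_tot = ΔT/Q_allow = 882/47800 = 0.01845 K/W
R_calcium silicate = R_tot − R_other = 0.01204 K/W
L = R·k·A = 0.01204×0.0825×19.9

L ≈ 19.8 mm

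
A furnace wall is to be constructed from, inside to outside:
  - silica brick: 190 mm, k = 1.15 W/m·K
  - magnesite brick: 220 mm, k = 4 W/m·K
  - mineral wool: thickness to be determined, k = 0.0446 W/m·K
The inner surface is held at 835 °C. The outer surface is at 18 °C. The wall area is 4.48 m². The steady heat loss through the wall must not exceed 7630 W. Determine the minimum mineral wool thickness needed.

L ≈ 11.6 mm

Using the resistance-network approach (series):
R_silica brick = L/(kA) = 0.19/(1.15×4.48) = 0.03688 K/W
R_magnesite brick = L/(kA) = 0.22/(4×4.48) = 0.01228 K/W
Sum of the known resistances R_other = 0.04916 K/W
Required total resistance R_tot = ΔT/Q_allow = 817/7630 = 0.1071 K/W
R_mineral wool = R_tot − R_other = 0.05792 K/W
L = R·k·A = 0.05792×0.0446×4.48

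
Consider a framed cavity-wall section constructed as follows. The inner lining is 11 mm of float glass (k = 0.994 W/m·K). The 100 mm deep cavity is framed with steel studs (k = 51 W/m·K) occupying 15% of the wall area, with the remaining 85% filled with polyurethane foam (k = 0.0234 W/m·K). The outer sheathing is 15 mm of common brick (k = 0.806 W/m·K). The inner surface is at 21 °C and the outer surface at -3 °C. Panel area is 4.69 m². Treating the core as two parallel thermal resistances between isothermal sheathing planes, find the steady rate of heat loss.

Q ≈ 2640 W

Sheathing layers in series; stud and cavity paths in parallel between them.
R_inner = 0.011/(0.994×4.69) = 0.00236 K/W
R_stud  = 0.1/(51×0.15×4.69) = 0.002787 K/W
R_cav   = 0.1/(0.0234×0.85×4.69) = 1.072 K/W
1/R_core = 1/R_stud + 1/R_cav → R_core = 0.00278 K/W
R_outer = 0.015/(0.806×4.69) = 0.003968 K/W
R_total = 0.009108 K/W
Q = ΔT/R_total = 24/0.009108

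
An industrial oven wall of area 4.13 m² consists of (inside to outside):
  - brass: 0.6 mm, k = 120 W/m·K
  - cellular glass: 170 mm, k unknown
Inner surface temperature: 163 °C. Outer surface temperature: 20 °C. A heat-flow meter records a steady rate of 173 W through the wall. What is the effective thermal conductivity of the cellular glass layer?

k ≈ 0.0498 W/(m·K)

Series thermal resistances:
R_brass = L/(kA) = 0.0006/(120×4.13) = 1.211×10^-6 K/W
Sum of known resistances R_other = 1.211×10^-6 K/W
Total R = ΔT/Q = 143/173 = 0.8266 K/W
R_cellular glass = R_total − R_other = 0.8266 K/W
k = L/(R·A) = 0.17/(0.8266×4.13)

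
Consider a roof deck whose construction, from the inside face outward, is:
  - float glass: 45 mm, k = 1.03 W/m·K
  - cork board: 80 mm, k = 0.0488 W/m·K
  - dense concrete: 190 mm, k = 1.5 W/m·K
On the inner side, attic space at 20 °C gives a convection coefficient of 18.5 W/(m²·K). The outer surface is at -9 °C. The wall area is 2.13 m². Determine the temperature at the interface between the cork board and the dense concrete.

Series thermal resistances:
R_inner film = 1/(h_i·A) = 1/(18.5×2.13) = 0.02538 K/W
R_float glass = L/(kA) = 0.045/(1.03×2.13) = 0.02051 K/W
R_cork board = L/(kA) = 0.08/(0.0488×2.13) = 0.7696 K/W
R_dense concrete = L/(kA) = 0.19/(1.5×2.13) = 0.05947 K/W
R_total = 0.875 K/W;  Q = ΔT/R_total = 29/0.875 = 33.14 W
T_interface = T_inner − Q·ΣR(inner→interface) = 20 − 33.1×0.8155

T ≈ -7.03 °C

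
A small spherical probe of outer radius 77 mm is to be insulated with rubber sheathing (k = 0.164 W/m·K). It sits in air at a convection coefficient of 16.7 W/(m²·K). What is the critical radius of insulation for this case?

For a sphere r_cr = 2k/h = 2×0.164/16.7
r_cr = 19.6 mm; since the bare radius (77 mm) is above r_cr, any added insulation will reduce heat loss.

r_cr ≈ 19.6 mm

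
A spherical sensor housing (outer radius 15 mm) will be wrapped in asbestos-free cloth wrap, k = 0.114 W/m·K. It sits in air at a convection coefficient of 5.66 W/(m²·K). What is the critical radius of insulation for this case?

For a sphere r_cr = 2k/h = 2×0.114/5.66
r_cr = 40.3 mm; since the bare radius (15 mm) is below r_cr, adding a thin layer of insulation will *increase* heat loss.

r_cr ≈ 40.3 mm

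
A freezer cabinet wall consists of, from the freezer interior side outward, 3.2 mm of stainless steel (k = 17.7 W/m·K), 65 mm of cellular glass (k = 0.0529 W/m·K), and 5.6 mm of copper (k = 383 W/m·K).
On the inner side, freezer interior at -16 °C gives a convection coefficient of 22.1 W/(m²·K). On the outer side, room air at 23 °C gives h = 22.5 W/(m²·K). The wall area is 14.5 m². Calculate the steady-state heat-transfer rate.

Q ≈ 429 W

Thermal resistances in series:
R_inner film = 1/(h_i·A) = 1/(22.1×14.5) = 0.003121 K/W
R_stainless steel = L/(kA) = 0.0032/(17.7×14.5) = 1.247×10^-5 K/W
R_cellular glass = L/(kA) = 0.065/(0.0529×14.5) = 0.08474 K/W
R_copper = L/(kA) = 0.0056/(383×14.5) = 1.008×10^-6 K/W
R_outer film = 1/(h_o·A) = 1/(22.5×14.5) = 0.003065 K/W
R_total = 0.09094 K/W
Q = ΔT / R_total = 39 / 0.09094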